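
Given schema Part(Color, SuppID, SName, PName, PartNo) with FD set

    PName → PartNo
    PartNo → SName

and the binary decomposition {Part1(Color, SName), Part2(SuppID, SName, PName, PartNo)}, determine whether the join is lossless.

No

Common attributes: Part1 ∩ Part2 = {SName}.
No dependency enlarges {SName}, so (SName)⁺ = {SName}.
The closure contains neither all of Part1 = {Color, SName} nor all of Part2 = {SuppID, SName, PName, PartNo}, so the common attributes are not a superkey of either fragment. The join is lossy.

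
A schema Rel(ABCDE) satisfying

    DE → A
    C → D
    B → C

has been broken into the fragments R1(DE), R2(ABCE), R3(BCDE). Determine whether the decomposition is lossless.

Chase test. Columns are ABCDE; row i has aⱼ where attribute j ∈ Ri, else bᵢⱼ.
Initial tableau (one row per fragment):
  row 1: b11 b12 b13 a4 a5
  row 2: a1 a2 a3 b24 a5
  row 3: b31 a2 a3 a4 a5
Rows 1 and 3 agree on DE; apply DE→A and equate their A entries.
Rows 2 and 3 agree on C; apply C→D and equate their D entries.
Rows 1 and 2 agree on DE; apply DE→A and equate their A entries.
Row 2 is now all distinguished symbols — the join is lossless.

Yes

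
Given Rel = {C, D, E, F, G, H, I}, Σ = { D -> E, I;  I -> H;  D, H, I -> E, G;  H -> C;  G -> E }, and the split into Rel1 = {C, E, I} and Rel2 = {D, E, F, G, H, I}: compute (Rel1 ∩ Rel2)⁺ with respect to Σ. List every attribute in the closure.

C, E, H, I

Rel1 ∩ Rel2 = {E, I}.
I → H applies, adding H
H → C applies, adding C
Closure: {C, E, H, I}.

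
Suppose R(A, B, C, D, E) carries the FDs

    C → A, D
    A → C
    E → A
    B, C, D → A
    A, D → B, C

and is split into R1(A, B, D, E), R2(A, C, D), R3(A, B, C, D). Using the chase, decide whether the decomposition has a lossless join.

Chase test. Columns are A, B, C, D, E; row i has aⱼ where attribute j ∈ Ri, else bᵢⱼ.
Initial tableau (one row per fragment):
  row 1: a1 a2 b13 a4 a5
  row 2: a1 b22 a3 a4 b25
  row 3: a1 a2 a3 a4 b35
Rows 1 and 2 agree on A; apply A→C and equate their C entries.
Rows 1 and 2 agree on A, D; apply A, D→B, C and equate their B, C entries.
Row 1 is now all distinguished symbols — the join is lossless.

Yes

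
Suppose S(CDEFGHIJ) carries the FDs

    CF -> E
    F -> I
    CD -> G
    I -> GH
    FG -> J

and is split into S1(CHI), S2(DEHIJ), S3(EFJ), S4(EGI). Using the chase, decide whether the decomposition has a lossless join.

Chase test. Columns are CDEFGHIJ; row i has aⱼ where attribute j ∈ Si, else bᵢⱼ.
Initial tableau (one row per fragment):
  row 1: a1 b12 b13 b14 b15 a6 a7 b18
  row 2: b21 a2 a3 b24 b25 a6 a7 a8
  row 3: b31 b32 a3 a4 b35 b36 b37 a8
  row 4: b41 b42 a3 b44 a5 b46 a7 b48
Rows 1 and 2 agree on I; apply I→GH and equate their GH entries.
Rows 1 and 4 agree on I; apply I→GH and equate their GH entries.
No row becomes fully distinguished — the join is lossy.

No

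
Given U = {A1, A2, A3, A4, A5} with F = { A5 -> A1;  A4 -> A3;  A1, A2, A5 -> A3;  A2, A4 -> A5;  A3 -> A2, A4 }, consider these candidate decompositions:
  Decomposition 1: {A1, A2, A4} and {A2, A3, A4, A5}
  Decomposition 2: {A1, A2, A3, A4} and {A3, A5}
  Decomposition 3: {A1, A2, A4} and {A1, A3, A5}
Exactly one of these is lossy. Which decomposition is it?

Decomposition 3

Decomposition 1: common = {A2, A4}, closure = {A1, A2, A3, A4, A5} → lossless.
Decomposition 2: common = {A3}, closure = {A1, A2, A3, A4, A5} → lossless.
Decomposition 3: common = {A1}, closure = {A1} → lossy.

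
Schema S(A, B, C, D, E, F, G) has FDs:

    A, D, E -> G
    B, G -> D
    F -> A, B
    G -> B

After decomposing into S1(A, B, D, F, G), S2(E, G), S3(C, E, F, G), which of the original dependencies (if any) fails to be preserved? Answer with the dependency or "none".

A, D, E -> G

Check A, D, E → G: no single fragment contains all of {A, D, E, G}, and the restricted closure of {A, D, E} across the fragments never reaches {G}.
B, G → D is preserved.
F → A, B is preserved.
G → B is preserved.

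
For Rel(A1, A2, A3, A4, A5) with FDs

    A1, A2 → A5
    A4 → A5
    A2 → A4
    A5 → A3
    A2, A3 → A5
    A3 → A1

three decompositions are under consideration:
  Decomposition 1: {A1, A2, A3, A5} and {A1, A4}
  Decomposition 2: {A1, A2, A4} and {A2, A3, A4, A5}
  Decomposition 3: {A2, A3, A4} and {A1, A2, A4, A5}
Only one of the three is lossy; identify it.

Decomposition 1: common = {A1}, closure = {A1} → lossy.
Decomposition 2: common = {A2, A4}, closure = {A1, A2, A3, A4, A5} → lossless.
Decomposition 3: common = {A2, A4}, closure = {A1, A2, A3, A4, A5} → lossless.

Decomposition 1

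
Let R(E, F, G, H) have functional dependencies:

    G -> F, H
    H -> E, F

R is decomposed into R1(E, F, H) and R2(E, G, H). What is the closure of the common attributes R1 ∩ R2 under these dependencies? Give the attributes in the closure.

E, F, H

R1 ∩ R2 = {E, H}.
H → E, F applies, adding F
Closure: {E, F, H}.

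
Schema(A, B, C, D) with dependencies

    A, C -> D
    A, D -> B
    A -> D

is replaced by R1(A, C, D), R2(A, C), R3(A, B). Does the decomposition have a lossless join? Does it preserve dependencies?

lossless and dependency-preserving

Lossless test (chase): Rows 1 and 2 agree on A, C; apply A, C→D and equate their D entries. Rows 1 and 2 agree on A, D; apply A, D→B and equate their B entries. Rows 1 and 3 agree on A; apply A→D and equate their D entries. Rows 1 and 3 agree on A, D; apply A, D→B and equate their B entries. Row 1 is now all distinguished symbols — the join is lossless.
Dependency preservation: A, D → B is not contained in any single fragment, but the restricted closure of its left-hand side across the fragments still reaches the right-hand side; the remaining FDs each lie inside some fragment. All dependencies are preserved.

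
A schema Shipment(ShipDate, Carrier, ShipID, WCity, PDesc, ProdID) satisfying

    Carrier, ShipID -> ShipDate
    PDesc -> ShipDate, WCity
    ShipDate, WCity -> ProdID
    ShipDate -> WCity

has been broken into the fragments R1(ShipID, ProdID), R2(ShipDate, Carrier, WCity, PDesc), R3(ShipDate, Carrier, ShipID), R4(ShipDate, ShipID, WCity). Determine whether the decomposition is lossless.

No

Chase test. Columns are ShipDate, Carrier, ShipID, WCity, PDesc, ProdID; row i has aⱼ where attribute j ∈ Ri, else bᵢⱼ.
Initial tableau (one row per fragment):
  row 1: b11 b12 a3 b14 b15 a6
  row 2: a1 a2 b23 a4 a5 b26
  row 3: a1 a2 a3 b34 b35 b36
  row 4: a1 b42 a3 a4 b45 b46
Rows 2 and 4 agree on ShipDate, WCity; apply ShipDate, WCity→ProdID and equate their ProdID entries.
Rows 2 and 3 agree on ShipDate; apply ShipDate→WCity and equate their WCity entries.
Rows 2 and 3 agree on ShipDate, WCity; apply ShipDate, WCity→ProdID and equate their ProdID entries.
No row becomes fully distinguished — the join is lossy.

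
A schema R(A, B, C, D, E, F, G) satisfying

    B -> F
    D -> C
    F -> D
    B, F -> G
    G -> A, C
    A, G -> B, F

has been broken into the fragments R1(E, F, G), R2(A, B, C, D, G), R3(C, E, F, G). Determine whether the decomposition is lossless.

Yes

Chase test. Columns are A, B, C, D, E, F, G; row i has aⱼ where attribute j ∈ Ri, else bᵢⱼ.
Initial tableau (one row per fragment):
  row 1: b11 b12 b13 b14 a5 a6 a7
  row 2: a1 a2 a3 a4 b25 b26 a7
  row 3: b31 b32 a3 b34 a5 a6 a7
Rows 1 and 3 agree on F; apply F→D and equate their D entries.
Rows 1 and 2 agree on G; apply G→A, C and equate their A, C entries.
Rows 1 and 3 agree on G; apply G→A, C and equate their A, C entries.
Rows 1 and 2 agree on A, G; apply A, G→B, F and equate their B, F entries.
Rows 1 and 3 agree on A, G; apply A, G→B, F and equate their B, F entries.
Rows 1 and 2 agree on F; apply F→D and equate their D entries.
Row 1 is now all distinguished symbols — the join is lossless.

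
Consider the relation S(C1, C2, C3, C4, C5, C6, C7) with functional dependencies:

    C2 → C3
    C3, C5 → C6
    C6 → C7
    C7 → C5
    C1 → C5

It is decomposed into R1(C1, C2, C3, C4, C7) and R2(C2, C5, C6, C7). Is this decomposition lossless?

Yes

Common attributes: R1 ∩ R2 = {C2, C7}.
Closure of {C2, C7}: C2 → C3 applies, adding C3; C7 → C5 applies, adding C5; C3, C5 → C6 applies, adding C6. So (C2, C7)⁺ = {C2, C3, C5, C6, C7}.
This closure contains every attribute of R2, so R1 ∩ R2 → R2. The join is lossless.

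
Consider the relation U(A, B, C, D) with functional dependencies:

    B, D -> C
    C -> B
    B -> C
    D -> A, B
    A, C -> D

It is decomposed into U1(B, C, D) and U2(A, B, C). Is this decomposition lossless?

No

Common attributes: U1 ∩ U2 = {B, C}.
No dependency enlarges {B, C}, so (B, C)⁺ = {B, C}.
The closure contains neither all of U1 = {B, C, D} nor all of U2 = {A, B, C}, so the common attributes are not a superkey of either fragment. The join is lossy.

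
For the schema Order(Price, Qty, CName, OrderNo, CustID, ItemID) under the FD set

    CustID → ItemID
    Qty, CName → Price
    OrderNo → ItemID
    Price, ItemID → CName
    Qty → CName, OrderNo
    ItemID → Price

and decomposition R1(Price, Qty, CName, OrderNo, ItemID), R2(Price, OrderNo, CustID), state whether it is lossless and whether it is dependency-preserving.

lossy and not dependency-preserving

Lossless test: (Price, OrderNo)⁺ = {Price, CName, OrderNo, ItemID}, which is a superkey of neither fragment — lossy.
Dependency preservation: the restricted closure of {CustID} across the fragments never reaches {ItemID}, so CustID → ItemID cannot be enforced without a join — not preserved.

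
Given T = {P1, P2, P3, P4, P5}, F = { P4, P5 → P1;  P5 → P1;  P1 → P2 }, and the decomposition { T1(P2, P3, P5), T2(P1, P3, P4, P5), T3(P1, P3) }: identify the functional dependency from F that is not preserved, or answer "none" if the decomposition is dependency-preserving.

P1 → P2

Check P1 → P2: no single fragment contains all of {P1, P2}, and the restricted closure of {P1} across the fragments never reaches {P2}.
P4, P5 → P1 is preserved.
P5 → P1 is preserved.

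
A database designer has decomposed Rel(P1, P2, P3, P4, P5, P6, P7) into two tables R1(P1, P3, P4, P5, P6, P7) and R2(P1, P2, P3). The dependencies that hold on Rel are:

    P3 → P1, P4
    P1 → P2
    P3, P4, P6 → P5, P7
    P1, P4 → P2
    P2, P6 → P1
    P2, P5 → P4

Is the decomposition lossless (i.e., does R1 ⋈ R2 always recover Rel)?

Yes

Common attributes: R1 ∩ R2 = {P1, P3}.
Closure of {P1, P3}: P3 → P1, P4 applies, adding P4; P1 → P2 applies, adding P2. So (P1, P3)⁺ = {P1, P2, P3, P4}.
This closure contains every attribute of R2, so R1 ∩ R2 → R2. The join is lossless.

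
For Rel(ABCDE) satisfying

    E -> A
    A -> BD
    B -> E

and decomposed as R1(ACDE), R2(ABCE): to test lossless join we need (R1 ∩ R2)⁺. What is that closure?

R1 ∩ R2 = {ACE}.
A → BD applies, adding BD
Closure: {ABCDE}.

ABCDE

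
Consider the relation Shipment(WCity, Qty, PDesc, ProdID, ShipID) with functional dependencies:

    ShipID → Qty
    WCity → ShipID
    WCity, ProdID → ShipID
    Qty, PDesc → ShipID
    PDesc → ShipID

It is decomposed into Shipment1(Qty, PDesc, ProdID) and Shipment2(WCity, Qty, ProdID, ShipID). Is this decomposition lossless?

No

Common attributes: Shipment1 ∩ Shipment2 = {Qty, ProdID}.
No dependency enlarges {Qty, ProdID}, so (Qty, ProdID)⁺ = {Qty, ProdID}.
The closure contains neither all of Shipment1 = {Qty, PDesc, ProdID} nor all of Shipment2 = {WCity, Qty, ProdID, ShipID}, so the common attributes are not a superkey of either fragment. The join is lossy.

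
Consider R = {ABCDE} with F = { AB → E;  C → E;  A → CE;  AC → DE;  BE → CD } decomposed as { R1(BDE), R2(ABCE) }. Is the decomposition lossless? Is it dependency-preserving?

lossless but not dependency-preserving

Lossless test: (BE)⁺ = {BCDE}, which contains all of one fragment — lossless.
Dependency preservation: the restricted closure of {AC} across the fragments never reaches {DE}, so AC → DE cannot be enforced without a join — not preserved.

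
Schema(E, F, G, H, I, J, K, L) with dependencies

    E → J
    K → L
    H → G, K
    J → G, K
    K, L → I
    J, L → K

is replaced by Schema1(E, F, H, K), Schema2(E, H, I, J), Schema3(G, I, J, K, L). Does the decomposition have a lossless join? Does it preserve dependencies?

Lossless test (chase): Rows 1 and 2 agree on E; apply E→J and equate their J entries. Rows 1 and 3 agree on K; apply K→L and equate their L entries. Rows 1 and 2 agree on H; apply H→G, K and equate their G, K entries. Rows 1 and 3 agree on J; apply J→G, K and equate their G, K entries. Rows 1 and 3 agree on K, L; apply K, L→I and equate their I entries. Rows 1 and 2 agree on K; apply K→L and equate their L entries. Row 1 is now all distinguished symbols — the join is lossless.
Dependency preservation: the restricted closure of {H} across the fragments never reaches {G, K}, so H → G, K cannot be enforced without a join — not preserved.

lossless but not dependency-preserving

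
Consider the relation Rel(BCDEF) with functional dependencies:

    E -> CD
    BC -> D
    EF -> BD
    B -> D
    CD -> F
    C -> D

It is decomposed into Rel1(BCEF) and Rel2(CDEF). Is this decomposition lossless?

Common attributes: Rel1 ∩ Rel2 = {CEF}.
Closure of {CEF}: E → CD applies, adding D; EF → BD applies, adding B. So (CEF)⁺ = {BCDEF}.
This closure contains every attribute of Rel1, so Rel1 ∩ Rel2 → Rel1. The join is lossless.

Yes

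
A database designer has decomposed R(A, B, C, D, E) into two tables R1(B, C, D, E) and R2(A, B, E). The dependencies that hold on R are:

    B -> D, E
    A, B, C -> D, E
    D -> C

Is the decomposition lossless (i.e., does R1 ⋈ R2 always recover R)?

Yes

Common attributes: R1 ∩ R2 = {B, E}.
Closure of {B, E}: B → D, E applies, adding D; D → C applies, adding C. So (B, E)⁺ = {B, C, D, E}.
This closure contains every attribute of R1, so R1 ∩ R2 → R1. The join is lossless.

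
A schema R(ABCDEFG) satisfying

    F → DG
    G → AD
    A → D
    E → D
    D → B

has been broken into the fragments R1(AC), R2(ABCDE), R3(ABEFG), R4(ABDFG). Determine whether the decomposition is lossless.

No

Chase test. Columns are ABCDEFG; row i has aⱼ where attribute j ∈ Ri, else bᵢⱼ.
Initial tableau (one row per fragment):
  row 1: a1 b12 a3 b14 b15 b16 b17
  row 2: a1 a2 a3 a4 a5 b26 b27
  row 3: a1 a2 b33 b34 a5 a6 a7
  row 4: a1 a2 b43 a4 b45 a6 a7
Rows 3 and 4 agree on F; apply F→DG and equate their DG entries.
Rows 1 and 2 agree on A; apply A→D and equate their D entries.
Rows 1 and 2 agree on D; apply D→B and equate their B entries.
No row becomes fully distinguished — the join is lossy.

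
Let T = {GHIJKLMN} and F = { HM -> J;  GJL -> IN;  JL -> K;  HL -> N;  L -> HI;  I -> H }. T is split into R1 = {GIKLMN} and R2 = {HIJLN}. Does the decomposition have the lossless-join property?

No

Common attributes: R1 ∩ R2 = {ILN}.
Closure of {ILN}: L → HI applies, adding H. So (ILN)⁺ = {HILN}.
The closure contains neither all of R1 = {GIKLMN} nor all of R2 = {HIJLN}, so the common attributes are not a superkey of either fragment. The join is lossy.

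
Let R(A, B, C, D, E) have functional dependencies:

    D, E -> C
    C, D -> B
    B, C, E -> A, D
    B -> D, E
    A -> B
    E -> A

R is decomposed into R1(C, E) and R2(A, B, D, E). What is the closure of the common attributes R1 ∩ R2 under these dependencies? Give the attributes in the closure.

R1 ∩ R2 = {E}.
E → A applies, adding A
A → B applies, adding B
B → D, E applies, adding D
D, E → C applies, adding C
Closure: {A, B, C, D, E}.

A, B, C, D, E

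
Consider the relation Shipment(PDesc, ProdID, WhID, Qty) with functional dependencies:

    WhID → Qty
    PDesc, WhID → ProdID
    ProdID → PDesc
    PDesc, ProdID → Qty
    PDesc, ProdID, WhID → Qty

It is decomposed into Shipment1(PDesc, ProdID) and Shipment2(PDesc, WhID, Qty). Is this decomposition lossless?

Common attributes: Shipment1 ∩ Shipment2 = {PDesc}.
No dependency enlarges {PDesc}, so (PDesc)⁺ = {PDesc}.
The closure contains neither all of Shipment1 = {PDesc, ProdID} nor all of Shipment2 = {PDesc, WhID, Qty}, so the common attributes are not a superkey of either fragment. The join is lossy.

No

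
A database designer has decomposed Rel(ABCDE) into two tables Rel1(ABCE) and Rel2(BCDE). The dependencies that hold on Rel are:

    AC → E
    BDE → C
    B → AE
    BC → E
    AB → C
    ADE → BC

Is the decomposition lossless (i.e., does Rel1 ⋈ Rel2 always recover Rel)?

Common attributes: Rel1 ∩ Rel2 = {BCE}.
Closure of {BCE}: B → AE applies, adding A. So (BCE)⁺ = {ABCE}.
This closure contains every attribute of Rel1, so Rel1 ∩ Rel2 → Rel1. The join is lossless.

Yes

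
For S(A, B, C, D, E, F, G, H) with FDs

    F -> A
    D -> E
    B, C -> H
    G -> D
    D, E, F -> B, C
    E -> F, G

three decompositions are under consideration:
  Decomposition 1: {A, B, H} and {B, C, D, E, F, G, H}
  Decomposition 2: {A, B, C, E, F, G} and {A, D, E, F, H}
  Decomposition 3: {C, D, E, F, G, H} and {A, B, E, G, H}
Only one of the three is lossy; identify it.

Decomposition 1

Decomposition 1: common = {B, H}, closure = {B, H} → lossy.
Decomposition 2: common = {A, E, F}, closure = {A, B, C, D, E, F, G, H} → lossless.
Decomposition 3: common = {E, G, H}, closure = {A, B, C, D, E, F, G, H} → lossless.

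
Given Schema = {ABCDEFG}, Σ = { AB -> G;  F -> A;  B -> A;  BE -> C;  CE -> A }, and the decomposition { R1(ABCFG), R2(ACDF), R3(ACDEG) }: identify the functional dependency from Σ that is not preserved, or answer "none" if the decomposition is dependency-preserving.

Check BE → C: no single fragment contains all of {BCE}, and the restricted closure of {BE} across the fragments never reaches {C}.
AB → G is preserved.
F → A is preserved.
B → A is preserved.
CE → A is preserved.

BE -> C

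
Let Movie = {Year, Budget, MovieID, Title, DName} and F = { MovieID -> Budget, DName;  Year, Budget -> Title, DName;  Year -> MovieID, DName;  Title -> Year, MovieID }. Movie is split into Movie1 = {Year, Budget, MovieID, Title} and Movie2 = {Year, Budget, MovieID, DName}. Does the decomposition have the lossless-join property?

Yes

Common attributes: Movie1 ∩ Movie2 = {Year, Budget, MovieID}.
Closure of {Year, Budget, MovieID}: MovieID → Budget, DName applies, adding DName; Year, Budget → Title, DName applies, adding Title. So (Year, Budget, MovieID)⁺ = {Year, Budget, MovieID, Title, DName}.
This closure contains every attribute of Movie1, so Movie1 ∩ Movie2 → Movie1. The join is lossless.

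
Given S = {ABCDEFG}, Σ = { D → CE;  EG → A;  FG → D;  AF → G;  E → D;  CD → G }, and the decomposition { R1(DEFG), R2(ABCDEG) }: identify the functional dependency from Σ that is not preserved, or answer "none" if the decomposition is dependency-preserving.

Check AF → G: no single fragment contains all of {AFG}, and the restricted closure of {AF} across the fragments never reaches {G}.
D → CE is preserved.
EG → A is preserved.
FG → D is preserved.
E → D is preserved.
CD → G is preserved.

AF → G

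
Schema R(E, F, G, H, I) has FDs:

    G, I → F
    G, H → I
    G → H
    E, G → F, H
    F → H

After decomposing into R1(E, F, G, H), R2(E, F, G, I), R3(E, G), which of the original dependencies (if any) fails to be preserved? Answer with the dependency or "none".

none

G, I → F lies within R2.
G, H → I: restricted closure across fragments reaches I.
G → H lies within R1.
E, G → F, H lies within R1.
F → H lies within R1.
Every dependency is enforceable on the fragments, so the decomposition is dependency-preserving.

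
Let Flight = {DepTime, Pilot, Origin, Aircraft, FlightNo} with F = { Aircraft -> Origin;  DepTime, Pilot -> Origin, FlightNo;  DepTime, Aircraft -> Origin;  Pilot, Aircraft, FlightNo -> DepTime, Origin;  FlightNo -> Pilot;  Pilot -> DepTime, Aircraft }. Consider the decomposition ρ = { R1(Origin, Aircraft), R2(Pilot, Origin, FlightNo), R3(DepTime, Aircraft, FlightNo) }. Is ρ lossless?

Chase test. Columns are DepTime, Pilot, Origin, Aircraft, FlightNo; row i has aⱼ where attribute j ∈ Ri, else bᵢⱼ.
Initial tableau (one row per fragment):
  row 1: b11 b12 a3 a4 b15
  row 2: b21 a2 a3 b24 a5
  row 3: a1 b32 b33 a4 a5
Rows 1 and 3 agree on Aircraft; apply Aircraft→Origin and equate their Origin entries.
Rows 2 and 3 agree on FlightNo; apply FlightNo→Pilot and equate their Pilot entries.
Rows 2 and 3 agree on Pilot; apply Pilot→DepTime, Aircraft and equate their DepTime, Aircraft entries.
Row 2 is now all distinguished symbols — the join is lossless.

Yes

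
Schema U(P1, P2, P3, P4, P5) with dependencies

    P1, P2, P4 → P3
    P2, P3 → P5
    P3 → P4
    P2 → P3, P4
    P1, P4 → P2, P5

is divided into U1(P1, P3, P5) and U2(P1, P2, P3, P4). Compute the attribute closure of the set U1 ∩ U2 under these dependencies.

U1 ∩ U2 = {P1, P3}.
P3 → P4 applies, adding P4
P1, P4 → P2, P5 applies, adding P2, P5
Closure: {P1, P2, P3, P4, P5}.

P1, P2, P3, P4, P5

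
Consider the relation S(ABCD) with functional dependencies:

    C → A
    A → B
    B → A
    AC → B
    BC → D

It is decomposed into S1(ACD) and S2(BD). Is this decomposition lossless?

No

Common attributes: S1 ∩ S2 = {D}.
No dependency enlarges {D}, so (D)⁺ = {D}.
The closure contains neither all of S1 = {ACD} nor all of S2 = {BD}, so the common attributes are not a superkey of either fragment. The join is lossy.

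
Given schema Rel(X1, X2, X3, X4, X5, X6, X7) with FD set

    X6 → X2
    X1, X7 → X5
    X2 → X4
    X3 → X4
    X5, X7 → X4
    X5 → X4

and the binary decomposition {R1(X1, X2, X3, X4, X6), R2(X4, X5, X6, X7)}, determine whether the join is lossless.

Common attributes: R1 ∩ R2 = {X4, X6}.
Closure of {X4, X6}: X6 → X2 applies, adding X2. So (X4, X6)⁺ = {X2, X4, X6}.
The closure contains neither all of R1 = {X1, X2, X3, X4, X6} nor all of R2 = {X4, X5, X6, X7}, so the common attributes are not a superkey of either fragment. The join is lossy.

No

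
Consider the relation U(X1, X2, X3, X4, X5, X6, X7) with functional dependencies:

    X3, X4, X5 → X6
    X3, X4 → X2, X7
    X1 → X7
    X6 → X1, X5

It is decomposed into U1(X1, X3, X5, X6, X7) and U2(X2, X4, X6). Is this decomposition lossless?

Common attributes: U1 ∩ U2 = {X6}.
Closure of {X6}: X6 → X1, X5 applies, adding X1, X5; X1 → X7 applies, adding X7. So (X6)⁺ = {X1, X5, X6, X7}.
The closure contains neither all of U1 = {X1, X3, X5, X6, X7} nor all of U2 = {X2, X4, X6}, so the common attributes are not a superkey of either fragment. The join is lossy.

No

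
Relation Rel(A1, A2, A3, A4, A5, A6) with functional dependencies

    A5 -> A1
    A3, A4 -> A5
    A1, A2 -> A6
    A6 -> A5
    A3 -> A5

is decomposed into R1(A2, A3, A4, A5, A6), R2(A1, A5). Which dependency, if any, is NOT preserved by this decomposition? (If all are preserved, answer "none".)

A1, A2 -> A6

Check A1, A2 → A6: no single fragment contains all of {A1, A2, A6}, and the restricted closure of {A1, A2} across the fragments never reaches {A6}.
A5 → A1 is preserved.
A3, A4 → A5 is preserved.
A6 → A5 is preserved.
A3 → A5 is preserved.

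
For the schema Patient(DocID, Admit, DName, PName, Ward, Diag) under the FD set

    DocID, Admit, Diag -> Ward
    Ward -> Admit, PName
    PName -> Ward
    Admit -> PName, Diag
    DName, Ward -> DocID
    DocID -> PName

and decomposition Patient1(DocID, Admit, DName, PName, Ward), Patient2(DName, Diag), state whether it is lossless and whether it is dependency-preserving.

lossy and not dependency-preserving

Lossless test: (DName)⁺ = {DName}, which is a superkey of neither fragment — lossy.
Dependency preservation: the restricted closure of {Admit} across the fragments never reaches {PName, Diag}, so Admit → PName, Diag cannot be enforced without a join — not preserved.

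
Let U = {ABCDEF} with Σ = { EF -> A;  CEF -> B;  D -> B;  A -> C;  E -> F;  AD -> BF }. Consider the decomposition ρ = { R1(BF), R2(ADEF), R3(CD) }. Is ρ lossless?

No

Chase test. Columns are ABCDEF; row i has aⱼ where attribute j ∈ Ri, else bᵢⱼ.
Initial tableau (one row per fragment):
  row 1: b11 a2 b13 b14 b15 a6
  row 2: a1 b22 b23 a4 a5 a6
  row 3: b31 b32 a3 a4 b35 b36
Rows 2 and 3 agree on D; apply D→B and equate their B entries.
No row becomes fully distinguished — the join is lossy.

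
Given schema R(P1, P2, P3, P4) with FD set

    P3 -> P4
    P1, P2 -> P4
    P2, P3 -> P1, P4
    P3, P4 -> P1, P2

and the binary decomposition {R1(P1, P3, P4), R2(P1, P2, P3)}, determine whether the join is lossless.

Yes

Common attributes: R1 ∩ R2 = {P1, P3}.
Closure of {P1, P3}: P3 → P4 applies, adding P4; P3, P4 → P1, P2 applies, adding P2. So (P1, P3)⁺ = {P1, P2, P3, P4}.
This closure contains every attribute of R1, so R1 ∩ R2 → R1. The join is lossless.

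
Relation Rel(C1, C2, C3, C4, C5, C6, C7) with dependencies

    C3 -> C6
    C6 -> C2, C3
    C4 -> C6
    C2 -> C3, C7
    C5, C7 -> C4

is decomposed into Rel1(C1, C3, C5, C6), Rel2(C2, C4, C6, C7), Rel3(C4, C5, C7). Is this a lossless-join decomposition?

Chase test. Columns are C1, C2, C3, C4, C5, C6, C7; row i has aⱼ where attribute j ∈ Reli, else bᵢⱼ.
Initial tableau (one row per fragment):
  row 1: a1 b12 a3 b14 a5 a6 b17
  row 2: b21 a2 b23 a4 b25 a6 a7
  row 3: b31 b32 b33 a4 a5 b36 a7
Rows 1 and 2 agree on C6; apply C6→C2, C3 and equate their C2, C3 entries.
Rows 2 and 3 agree on C4; apply C4→C6 and equate their C6 entries.
Rows 1 and 2 agree on C2; apply C2→C3, C7 and equate their C3, C7 entries.
Rows 1 and 3 agree on C5, C7; apply C5, C7→C4 and equate their C4 entries.
Rows 1 and 3 agree on C6; apply C6→C2, C3 and equate their C2, C3 entries.
Row 1 is now all distinguished symbols — the join is lossless.

Yes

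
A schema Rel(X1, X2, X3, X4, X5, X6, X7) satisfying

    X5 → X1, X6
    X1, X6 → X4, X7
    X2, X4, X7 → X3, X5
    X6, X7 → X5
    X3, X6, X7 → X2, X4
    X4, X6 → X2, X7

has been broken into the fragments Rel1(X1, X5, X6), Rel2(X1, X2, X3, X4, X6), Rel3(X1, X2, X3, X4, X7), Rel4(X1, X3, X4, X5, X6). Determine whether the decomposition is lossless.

Chase test. Columns are X1, X2, X3, X4, X5, X6, X7; row i has aⱼ where attribute j ∈ Reli, else bᵢⱼ.
Initial tableau (one row per fragment):
  row 1: a1 b12 b13 b14 a5 a6 b17
  row 2: a1 a2 a3 a4 b25 a6 b27
  row 3: a1 a2 a3 a4 b35 b36 a7
  row 4: a1 b42 a3 a4 a5 a6 b47
Rows 1 and 2 agree on X1, X6; apply X1, X6→X4, X7 and equate their X4, X7 entries.
Rows 1 and 4 agree on X1, X6; apply X1, X6→X4, X7 and equate their X4, X7 entries.
Rows 1 and 2 agree on X6, X7; apply X6, X7→X5 and equate their X5 entries.
Rows 2 and 4 agree on X3, X6, X7; apply X3, X6, X7→X2, X4 and equate their X2, X4 entries.
Rows 1 and 2 agree on X4, X6; apply X4, X6→X2, X7 and equate their X2, X7 entries.
Rows 1 and 2 agree on X2, X4, X7; apply X2, X4, X7→X3, X5 and equate their X3, X5 entries.
No row becomes fully distinguished — the join is lossy.

No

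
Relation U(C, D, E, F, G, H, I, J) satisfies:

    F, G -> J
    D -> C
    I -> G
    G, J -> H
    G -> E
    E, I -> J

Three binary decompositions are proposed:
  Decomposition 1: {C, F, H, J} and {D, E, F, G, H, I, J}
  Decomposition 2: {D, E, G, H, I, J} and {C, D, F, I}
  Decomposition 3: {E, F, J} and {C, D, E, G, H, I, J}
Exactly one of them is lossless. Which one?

Decomposition 1: common = {F, H, J}, closure = {F, H, J} → lossy.
Decomposition 2: common = {D, I}, closure = {C, D, E, G, H, I, J} → lossless.
Decomposition 3: common = {E, J}, closure = {E, J} → lossy.

Decomposition 2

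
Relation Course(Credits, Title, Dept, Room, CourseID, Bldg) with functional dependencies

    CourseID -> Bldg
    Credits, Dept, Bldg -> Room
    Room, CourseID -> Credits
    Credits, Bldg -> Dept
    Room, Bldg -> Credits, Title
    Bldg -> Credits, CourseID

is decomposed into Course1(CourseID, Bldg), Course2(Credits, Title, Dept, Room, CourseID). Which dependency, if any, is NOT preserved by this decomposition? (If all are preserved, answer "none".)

CourseID → Bldg lies within Course1.
Credits, Dept, Bldg → Room: restricted closure across fragments reaches Room.
Room, CourseID → Credits lies within Course2.
Credits, Bldg → Dept: restricted closure across fragments reaches Dept.
Room, Bldg → Credits, Title: restricted closure across fragments reaches Credits, Title.
Bldg → Credits, CourseID: restricted closure across fragments reaches Credits, CourseID.
Every dependency is enforceable on the fragments, so the decomposition is dependency-preserving.

none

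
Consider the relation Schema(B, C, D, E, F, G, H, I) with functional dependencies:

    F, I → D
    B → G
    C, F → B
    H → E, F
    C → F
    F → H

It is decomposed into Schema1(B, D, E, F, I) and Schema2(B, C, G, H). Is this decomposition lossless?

No

Common attributes: Schema1 ∩ Schema2 = {B}.
Closure of {B}: B → G applies, adding G. So (B)⁺ = {B, G}.
The closure contains neither all of Schema1 = {B, D, E, F, I} nor all of Schema2 = {B, C, G, H}, so the common attributes are not a superkey of either fragment. The join is lossy.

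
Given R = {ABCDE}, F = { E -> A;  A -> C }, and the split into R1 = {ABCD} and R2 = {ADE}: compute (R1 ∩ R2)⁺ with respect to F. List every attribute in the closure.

R1 ∩ R2 = {AD}.
A → C applies, adding C
Closure: {ACD}.

ACD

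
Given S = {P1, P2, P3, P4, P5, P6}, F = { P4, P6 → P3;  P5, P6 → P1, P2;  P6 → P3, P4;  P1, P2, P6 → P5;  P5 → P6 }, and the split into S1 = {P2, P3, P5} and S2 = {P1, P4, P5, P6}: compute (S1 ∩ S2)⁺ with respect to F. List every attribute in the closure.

S1 ∩ S2 = {P5}.
P5 → P6 applies, adding P6
P5, P6 → P1, P2 applies, adding P1, P2
P6 → P3, P4 applies, adding P3, P4
Closure: {P1, P2, P3, P4, P5, P6}.

P1, P2, P3, P4, P5, P6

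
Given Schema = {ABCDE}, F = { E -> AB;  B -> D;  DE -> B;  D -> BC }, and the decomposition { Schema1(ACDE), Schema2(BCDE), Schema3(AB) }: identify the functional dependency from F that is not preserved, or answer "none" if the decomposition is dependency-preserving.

none

E → AB: restricted closure across fragments reaches AB.
B → D lies within Schema2.
DE → B lies within Schema2.
D → BC lies within Schema2.
Every dependency is enforceable on the fragments, so the decomposition is dependency-preserving.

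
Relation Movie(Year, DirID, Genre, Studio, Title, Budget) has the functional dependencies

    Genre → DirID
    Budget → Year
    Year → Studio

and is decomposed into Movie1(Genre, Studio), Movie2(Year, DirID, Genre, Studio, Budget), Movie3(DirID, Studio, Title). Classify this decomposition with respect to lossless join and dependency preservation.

Lossless test (chase): Rows 1 and 2 agree on Genre; apply Genre→DirID and equate their DirID entries. No row becomes fully distinguished — the join is lossy.
Dependency preservation: every FD's attributes lie within a single fragment, so each can be enforced locally — preserved.

lossy but dependency-preserving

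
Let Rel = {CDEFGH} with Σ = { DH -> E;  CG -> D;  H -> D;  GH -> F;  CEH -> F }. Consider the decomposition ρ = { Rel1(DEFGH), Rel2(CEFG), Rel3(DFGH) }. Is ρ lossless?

No

Chase test. Columns are CDEFGH; row i has aⱼ where attribute j ∈ Reli, else bᵢⱼ.
Initial tableau (one row per fragment):
  row 1: b11 a2 a3 a4 a5 a6
  row 2: a1 b22 a3 a4 a5 b26
  row 3: b31 a2 b33 a4 a5 a6
Rows 1 and 3 agree on DH; apply DH→E and equate their E entries.
No row becomes fully distinguished — the join is lossy.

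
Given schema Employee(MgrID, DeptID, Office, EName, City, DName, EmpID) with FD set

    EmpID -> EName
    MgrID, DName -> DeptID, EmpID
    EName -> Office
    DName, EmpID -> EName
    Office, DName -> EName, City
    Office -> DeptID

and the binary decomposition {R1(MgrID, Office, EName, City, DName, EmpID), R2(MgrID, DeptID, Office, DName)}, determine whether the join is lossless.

Yes

Common attributes: R1 ∩ R2 = {MgrID, Office, DName}.
Closure of {MgrID, Office, DName}: MgrID, DName → DeptID, EmpID applies, adding DeptID, EmpID; DName, EmpID → EName applies, adding EName; Office, DName → EName, City applies, adding City. So (MgrID, Office, DName)⁺ = {MgrID, DeptID, Office, EName, City, DName, EmpID}.
This closure contains every attribute of R1, so R1 ∩ R2 → R1. The join is lossless.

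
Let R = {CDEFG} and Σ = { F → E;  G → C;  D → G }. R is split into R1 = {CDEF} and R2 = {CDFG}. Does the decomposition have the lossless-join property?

Common attributes: R1 ∩ R2 = {CDF}.
Closure of {CDF}: F → E applies, adding E; D → G applies, adding G. So (CDF)⁺ = {CDEFG}.
This closure contains every attribute of R1, so R1 ∩ R2 → R1. The join is lossless.

Yes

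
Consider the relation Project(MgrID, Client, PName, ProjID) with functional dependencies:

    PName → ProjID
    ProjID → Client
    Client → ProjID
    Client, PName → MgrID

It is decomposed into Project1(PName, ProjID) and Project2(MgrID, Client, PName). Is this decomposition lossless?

Yes

Common attributes: Project1 ∩ Project2 = {PName}.
Closure of {PName}: PName → ProjID applies, adding ProjID; ProjID → Client applies, adding Client; Client, PName → MgrID applies, adding MgrID. So (PName)⁺ = {MgrID, Client, PName, ProjID}.
This closure contains every attribute of Project1, so Project1 ∩ Project2 → Project1. The join is lossless.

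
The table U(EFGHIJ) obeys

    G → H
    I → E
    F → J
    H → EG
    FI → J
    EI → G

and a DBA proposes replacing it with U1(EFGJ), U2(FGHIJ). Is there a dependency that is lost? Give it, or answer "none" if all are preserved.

none

G → H lies within U2.
I → E: restricted closure across fragments reaches E.
F → J lies within U1.
H → EG: restricted closure across fragments reaches EG.
FI → J lies within U2.
EI → G: restricted closure across fragments reaches G.
Every dependency is enforceable on the fragments, so the decomposition is dependency-preserving.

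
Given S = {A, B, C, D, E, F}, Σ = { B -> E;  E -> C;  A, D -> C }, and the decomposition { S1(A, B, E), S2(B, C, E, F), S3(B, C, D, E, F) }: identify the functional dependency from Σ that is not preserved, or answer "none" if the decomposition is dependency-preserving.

Check A, D → C: no single fragment contains all of {A, C, D}, and the restricted closure of {A, D} across the fragments never reaches {C}.
B → E is preserved.
E → C is preserved.

A, D -> C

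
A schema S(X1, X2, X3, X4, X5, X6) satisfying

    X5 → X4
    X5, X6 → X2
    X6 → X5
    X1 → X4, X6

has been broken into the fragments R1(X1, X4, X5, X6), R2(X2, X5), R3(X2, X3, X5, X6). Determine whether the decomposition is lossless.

Chase test. Columns are X1, X2, X3, X4, X5, X6; row i has aⱼ where attribute j ∈ Ri, else bᵢⱼ.
Initial tableau (one row per fragment):
  row 1: a1 b12 b13 a4 a5 a6
  row 2: b21 a2 b23 b24 a5 b26
  row 3: b31 a2 a3 b34 a5 a6
Rows 1 and 2 agree on X5; apply X5→X4 and equate their X4 entries.
Rows 1 and 3 agree on X5; apply X5→X4 and equate their X4 entries.
Rows 1 and 3 agree on X5, X6; apply X5, X6→X2 and equate their X2 entries.
No row becomes fully distinguished — the join is lossy.

No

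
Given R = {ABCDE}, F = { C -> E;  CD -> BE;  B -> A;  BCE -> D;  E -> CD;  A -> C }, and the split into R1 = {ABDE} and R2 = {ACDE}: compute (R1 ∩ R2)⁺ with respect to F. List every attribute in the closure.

R1 ∩ R2 = {ADE}.
E → CD applies, adding C
CD → BE applies, adding B
Closure: {ABCDE}.

ABCDE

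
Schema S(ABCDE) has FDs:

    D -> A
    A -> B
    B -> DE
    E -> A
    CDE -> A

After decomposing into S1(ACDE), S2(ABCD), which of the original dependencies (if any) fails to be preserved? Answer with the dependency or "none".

none

D → A lies within S1.
A → B lies within S2.
B → DE: restricted closure across fragments reaches DE.
E → A lies within S1.
CDE → A lies within S1.
Every dependency is enforceable on the fragments, so the decomposition is dependency-preserving.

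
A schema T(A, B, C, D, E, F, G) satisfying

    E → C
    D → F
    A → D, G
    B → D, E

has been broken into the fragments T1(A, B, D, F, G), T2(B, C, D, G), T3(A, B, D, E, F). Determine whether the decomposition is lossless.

Yes

Chase test. Columns are A, B, C, D, E, F, G; row i has aⱼ where attribute j ∈ Ti, else bᵢⱼ.
Initial tableau (one row per fragment):
  row 1: a1 a2 b13 a4 b15 a6 a7
  row 2: b21 a2 a3 a4 b25 b26 a7
  row 3: a1 a2 b33 a4 a5 a6 b37
Rows 1 and 2 agree on D; apply D→F and equate their F entries.
Rows 1 and 3 agree on A; apply A→D, G and equate their D, G entries.
Rows 1 and 2 agree on B; apply B→D, E and equate their D, E entries.
Rows 1 and 3 agree on B; apply B→D, E and equate their D, E entries.
Rows 1 and 2 agree on E; apply E→C and equate their C entries.
Rows 1 and 3 agree on E; apply E→C and equate their C entries.
Row 1 is now all distinguished symbols — the join is lossless.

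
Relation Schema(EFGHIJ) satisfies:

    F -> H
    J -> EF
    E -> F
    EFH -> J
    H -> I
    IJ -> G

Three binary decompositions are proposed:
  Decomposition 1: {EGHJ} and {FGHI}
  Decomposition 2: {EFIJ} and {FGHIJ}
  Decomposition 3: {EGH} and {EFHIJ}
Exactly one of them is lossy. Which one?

Decomposition 1

Decomposition 1: common = {GH}, closure = {GHI} → lossy.
Decomposition 2: common = {FIJ}, closure = {EFGHIJ} → lossless.
Decomposition 3: common = {EH}, closure = {EFGHIJ} → lossless.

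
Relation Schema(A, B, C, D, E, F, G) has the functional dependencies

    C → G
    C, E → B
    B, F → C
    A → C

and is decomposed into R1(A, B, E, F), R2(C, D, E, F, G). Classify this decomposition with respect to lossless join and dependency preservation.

Lossless test: (E, F)⁺ = {E, F}, which is a superkey of neither fragment — lossy.
Dependency preservation: the restricted closure of {C, E} across the fragments never reaches {B}, so C, E → B cannot be enforced without a join — not preserved.

lossy and not dependency-preserving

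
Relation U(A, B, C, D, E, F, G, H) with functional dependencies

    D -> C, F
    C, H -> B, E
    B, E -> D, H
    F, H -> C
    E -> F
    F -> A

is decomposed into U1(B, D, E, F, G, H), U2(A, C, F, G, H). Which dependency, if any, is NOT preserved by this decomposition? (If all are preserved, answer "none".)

D -> C, F

Check D → C, F: no single fragment contains all of {C, D, F}, and the restricted closure of {D} across the fragments never reaches {C, F}.
C, H → B, E is preserved.
B, E → D, H is preserved.
F, H → C is preserved.
E → F is preserved.
F → A is preserved.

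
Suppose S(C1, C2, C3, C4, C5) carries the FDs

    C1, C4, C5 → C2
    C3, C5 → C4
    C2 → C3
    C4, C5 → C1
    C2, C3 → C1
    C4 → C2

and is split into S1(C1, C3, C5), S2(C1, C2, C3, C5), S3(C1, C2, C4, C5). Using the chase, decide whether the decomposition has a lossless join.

Chase test. Columns are C1, C2, C3, C4, C5; row i has aⱼ where attribute j ∈ Si, else bᵢⱼ.
Initial tableau (one row per fragment):
  row 1: a1 b12 a3 b14 a5
  row 2: a1 a2 a3 b24 a5
  row 3: a1 a2 b33 a4 a5
Rows 1 and 2 agree on C3, C5; apply C3, C5→C4 and equate their C4 entries.
Rows 2 and 3 agree on C2; apply C2→C3 and equate their C3 entries.
Rows 1 and 2 agree on C4; apply C4→C2 and equate their C2 entries.
Rows 1 and 3 agree on C3, C5; apply C3, C5→C4 and equate their C4 entries.
Row 1 is now all distinguished symbols — the join is lossless.

Yes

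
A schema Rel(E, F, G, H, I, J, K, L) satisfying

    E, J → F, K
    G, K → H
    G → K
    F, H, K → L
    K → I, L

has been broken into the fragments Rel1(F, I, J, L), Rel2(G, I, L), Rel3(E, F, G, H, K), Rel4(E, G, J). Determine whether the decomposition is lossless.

No

Chase test. Columns are E, F, G, H, I, J, K, L; row i has aⱼ where attribute j ∈ Reli, else bᵢⱼ.
Initial tableau (one row per fragment):
  row 1: b11 a2 b13 b14 a5 a6 b17 a8
  row 2: b21 b22 a3 b24 a5 b26 b27 a8
  row 3: a1 a2 a3 a4 b35 b36 a7 b38
  row 4: a1 b42 a3 b44 b45 a6 b47 b48
Rows 2 and 3 agree on G; apply G→K and equate their K entries.
Rows 2 and 4 agree on G; apply G→K and equate their K entries.
Rows 2 and 3 agree on K; apply K→I, L and equate their I, L entries.
Rows 2 and 4 agree on K; apply K→I, L and equate their I, L entries.
Rows 2 and 3 agree on G, K; apply G, K→H and equate their H entries.
Rows 2 and 4 agree on G, K; apply G, K→H and equate their H entries.
No row becomes fully distinguished — the join is lossy.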